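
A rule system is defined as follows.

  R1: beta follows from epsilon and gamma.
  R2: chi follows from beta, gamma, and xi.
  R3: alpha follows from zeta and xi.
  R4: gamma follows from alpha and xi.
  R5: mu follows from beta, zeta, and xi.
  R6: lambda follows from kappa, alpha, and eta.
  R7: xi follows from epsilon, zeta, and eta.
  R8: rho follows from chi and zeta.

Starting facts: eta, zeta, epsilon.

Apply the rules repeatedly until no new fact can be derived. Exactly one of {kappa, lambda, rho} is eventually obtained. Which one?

epsilon, zeta, and eta hold, so xi follows (R7).
From zeta and xi, R3 gives alpha.
From alpha and xi, R4 gives gamma.
epsilon and gamma hold, so beta follows (R1).
From beta, gamma, and xi, R2 gives chi.
From chi and zeta, R8 gives rho.
No rule produces kappa, and it is not given. lambda would need kappa, alpha, and eta (R6), but kappa is never established.

rho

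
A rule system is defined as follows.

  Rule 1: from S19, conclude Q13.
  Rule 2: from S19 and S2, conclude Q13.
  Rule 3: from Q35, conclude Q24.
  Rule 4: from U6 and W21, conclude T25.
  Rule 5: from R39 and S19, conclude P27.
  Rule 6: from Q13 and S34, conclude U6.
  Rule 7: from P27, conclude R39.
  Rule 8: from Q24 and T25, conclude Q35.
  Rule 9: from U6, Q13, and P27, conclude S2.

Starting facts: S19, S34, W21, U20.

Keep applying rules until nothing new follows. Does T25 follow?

Yes

S19 holds, so Q13 follows (Rule 1).
From Q13 and S34, Rule 6 gives U6.
U6 and W21 hold, so T25 follows (Rule 4).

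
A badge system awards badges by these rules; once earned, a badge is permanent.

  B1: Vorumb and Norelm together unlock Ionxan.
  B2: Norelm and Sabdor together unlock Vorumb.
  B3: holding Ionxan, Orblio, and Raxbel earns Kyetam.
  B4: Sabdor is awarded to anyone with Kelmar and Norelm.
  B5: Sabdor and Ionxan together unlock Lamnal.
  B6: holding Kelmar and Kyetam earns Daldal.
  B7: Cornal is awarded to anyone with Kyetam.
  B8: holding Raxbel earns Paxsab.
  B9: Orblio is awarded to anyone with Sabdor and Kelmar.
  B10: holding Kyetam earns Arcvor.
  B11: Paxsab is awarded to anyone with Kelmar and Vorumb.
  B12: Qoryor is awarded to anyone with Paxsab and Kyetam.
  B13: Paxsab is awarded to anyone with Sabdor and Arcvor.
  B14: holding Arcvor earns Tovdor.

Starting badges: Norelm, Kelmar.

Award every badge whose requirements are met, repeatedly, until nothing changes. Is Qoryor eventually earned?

No

Qoryor would need Paxsab and Kyetam (B12), but Kyetam is never earned.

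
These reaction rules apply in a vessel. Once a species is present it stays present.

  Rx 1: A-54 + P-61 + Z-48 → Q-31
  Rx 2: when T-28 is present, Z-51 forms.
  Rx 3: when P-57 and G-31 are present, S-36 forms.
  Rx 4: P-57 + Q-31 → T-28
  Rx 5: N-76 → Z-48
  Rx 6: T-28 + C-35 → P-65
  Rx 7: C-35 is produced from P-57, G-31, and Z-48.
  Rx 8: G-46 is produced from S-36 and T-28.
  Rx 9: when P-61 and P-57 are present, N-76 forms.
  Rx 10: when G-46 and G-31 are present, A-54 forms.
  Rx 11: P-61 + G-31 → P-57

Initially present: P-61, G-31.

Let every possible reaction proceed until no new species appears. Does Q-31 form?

Q-31 would need A-54, P-61, and Z-48 (Rx 1), but A-54 never forms.

No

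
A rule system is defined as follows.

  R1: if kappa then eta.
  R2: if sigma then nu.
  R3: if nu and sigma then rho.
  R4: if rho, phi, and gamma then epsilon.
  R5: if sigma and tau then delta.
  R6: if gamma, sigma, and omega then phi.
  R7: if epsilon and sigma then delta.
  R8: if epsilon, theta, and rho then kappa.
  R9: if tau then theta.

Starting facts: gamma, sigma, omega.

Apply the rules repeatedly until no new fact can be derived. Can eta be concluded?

eta would need kappa (R1), but kappa is never established.

No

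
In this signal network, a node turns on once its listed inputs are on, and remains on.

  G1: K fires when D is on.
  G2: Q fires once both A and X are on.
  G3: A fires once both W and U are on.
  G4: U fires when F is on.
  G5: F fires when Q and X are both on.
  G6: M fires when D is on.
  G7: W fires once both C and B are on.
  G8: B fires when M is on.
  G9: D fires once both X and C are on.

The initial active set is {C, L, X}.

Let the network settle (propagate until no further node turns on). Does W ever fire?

Yes

X and C are on, so D fires (G9).
G6: D on → M on.
G8: M on → B on.
C and B are on, so W fires (G7).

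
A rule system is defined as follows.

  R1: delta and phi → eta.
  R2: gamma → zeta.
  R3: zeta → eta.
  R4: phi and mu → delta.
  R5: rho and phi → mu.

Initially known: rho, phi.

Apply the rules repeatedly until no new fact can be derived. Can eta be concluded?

From rho and phi, R5 gives mu.
phi and mu hold, so delta follows (R4).
From delta and phi, R1 gives eta.

Yes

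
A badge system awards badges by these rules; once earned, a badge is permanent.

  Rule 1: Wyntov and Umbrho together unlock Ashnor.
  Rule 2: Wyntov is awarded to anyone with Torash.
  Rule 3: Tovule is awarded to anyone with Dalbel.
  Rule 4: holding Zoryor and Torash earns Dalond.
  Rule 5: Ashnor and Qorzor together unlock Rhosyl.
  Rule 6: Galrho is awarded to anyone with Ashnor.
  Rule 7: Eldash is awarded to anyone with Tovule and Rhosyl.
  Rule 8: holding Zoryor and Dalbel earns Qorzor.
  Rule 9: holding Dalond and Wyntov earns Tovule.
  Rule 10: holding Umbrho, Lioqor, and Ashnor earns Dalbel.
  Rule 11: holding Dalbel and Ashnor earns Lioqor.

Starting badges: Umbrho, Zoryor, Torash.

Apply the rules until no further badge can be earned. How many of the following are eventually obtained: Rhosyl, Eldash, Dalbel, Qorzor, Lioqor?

0

Rhosyl would need Ashnor and Qorzor (Rule 5), but Qorzor is never earned.
Eldash would need Tovule and Rhosyl (Rule 7), but Rhosyl is never earned.
Dalbel would need Umbrho, Lioqor, and Ashnor (Rule 10), but Lioqor is never earned.
Qorzor would need Zoryor and Dalbel (Rule 8), but Dalbel is never earned.
Lioqor would need Dalbel and Ashnor (Rule 11), but Dalbel is never earned.
None of the 5 are reached.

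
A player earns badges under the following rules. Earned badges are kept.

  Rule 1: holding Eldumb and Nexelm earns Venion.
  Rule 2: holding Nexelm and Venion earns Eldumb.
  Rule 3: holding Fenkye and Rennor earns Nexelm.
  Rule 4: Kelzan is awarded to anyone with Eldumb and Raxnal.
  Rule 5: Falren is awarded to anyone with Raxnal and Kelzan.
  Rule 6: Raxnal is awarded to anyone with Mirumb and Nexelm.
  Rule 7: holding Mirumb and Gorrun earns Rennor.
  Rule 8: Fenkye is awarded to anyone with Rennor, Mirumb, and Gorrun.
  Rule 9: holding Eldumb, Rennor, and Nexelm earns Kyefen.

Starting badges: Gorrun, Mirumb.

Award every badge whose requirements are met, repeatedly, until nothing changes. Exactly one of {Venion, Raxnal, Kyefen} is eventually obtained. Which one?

Raxnal

With Mirumb and Gorrun, Rennor is earned (Rule 7).
With Rennor, Mirumb, and Gorrun, Fenkye is earned (Rule 8).
With Fenkye and Rennor, Nexelm is earned (Rule 3).
With Mirumb and Nexelm, Raxnal is earned (Rule 6).
Kyefen would need Eldumb, Rennor, and Nexelm (Rule 9), but Eldumb is never earned. Venion would need Eldumb and Nexelm (Rule 1), but Eldumb is never earned.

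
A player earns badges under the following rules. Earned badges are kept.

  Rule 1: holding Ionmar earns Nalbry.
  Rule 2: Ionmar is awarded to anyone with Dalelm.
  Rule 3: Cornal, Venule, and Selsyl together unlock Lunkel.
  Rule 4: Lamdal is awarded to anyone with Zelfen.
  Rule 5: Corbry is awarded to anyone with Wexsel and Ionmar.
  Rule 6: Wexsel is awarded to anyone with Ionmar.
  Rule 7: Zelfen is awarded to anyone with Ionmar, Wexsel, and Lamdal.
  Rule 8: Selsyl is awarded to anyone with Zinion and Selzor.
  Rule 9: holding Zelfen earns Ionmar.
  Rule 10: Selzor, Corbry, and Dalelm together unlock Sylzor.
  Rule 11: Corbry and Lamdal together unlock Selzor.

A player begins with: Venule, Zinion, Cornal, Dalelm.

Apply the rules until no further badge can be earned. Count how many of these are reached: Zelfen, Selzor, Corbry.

1

With Dalelm, Ionmar is earned (Rule 2).
With Ionmar, Wexsel is earned (Rule 6).
With Wexsel and Ionmar, Corbry is earned (Rule 5).
Zelfen would need Ionmar, Wexsel, and Lamdal (Rule 7), but Lamdal is never earned.
Selzor would need Corbry and Lamdal (Rule 11), but Lamdal is never earned.
Corbry: reached.
Reached: Corbry — 1 of the 3.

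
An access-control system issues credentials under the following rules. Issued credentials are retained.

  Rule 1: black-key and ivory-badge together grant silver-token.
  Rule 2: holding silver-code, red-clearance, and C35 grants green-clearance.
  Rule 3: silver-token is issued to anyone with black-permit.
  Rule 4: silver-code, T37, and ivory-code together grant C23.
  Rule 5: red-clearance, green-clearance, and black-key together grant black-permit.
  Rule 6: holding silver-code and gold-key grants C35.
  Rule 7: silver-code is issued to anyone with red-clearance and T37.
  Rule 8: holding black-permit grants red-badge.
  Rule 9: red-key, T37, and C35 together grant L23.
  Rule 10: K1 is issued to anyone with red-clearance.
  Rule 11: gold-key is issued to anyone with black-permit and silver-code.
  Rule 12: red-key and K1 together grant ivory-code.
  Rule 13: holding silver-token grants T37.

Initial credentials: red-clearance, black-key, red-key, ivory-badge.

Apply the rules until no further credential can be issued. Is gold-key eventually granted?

gold-key would need black-permit and silver-code (Rule 11), but black-permit is never granted.

No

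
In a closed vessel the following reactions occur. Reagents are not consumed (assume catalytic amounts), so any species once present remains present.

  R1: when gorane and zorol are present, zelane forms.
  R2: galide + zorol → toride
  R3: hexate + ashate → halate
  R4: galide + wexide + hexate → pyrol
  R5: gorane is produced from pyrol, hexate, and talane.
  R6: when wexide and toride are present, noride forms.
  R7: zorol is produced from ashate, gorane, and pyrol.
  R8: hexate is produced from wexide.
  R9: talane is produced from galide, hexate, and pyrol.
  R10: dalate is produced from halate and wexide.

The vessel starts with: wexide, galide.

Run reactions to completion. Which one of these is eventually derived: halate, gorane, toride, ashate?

gorane

wexide present → hexate forms (R8).
galide, wexide, and hexate present → pyrol forms (R4).
galide, hexate, and pyrol present → talane forms (R9).
pyrol, hexate, and talane present → gorane forms (R5).
halate would need hexate and ashate (R3), but ashate never forms. No rule produces ashate, and it is not given. toride would need galide and zorol (R2), but zorol never forms.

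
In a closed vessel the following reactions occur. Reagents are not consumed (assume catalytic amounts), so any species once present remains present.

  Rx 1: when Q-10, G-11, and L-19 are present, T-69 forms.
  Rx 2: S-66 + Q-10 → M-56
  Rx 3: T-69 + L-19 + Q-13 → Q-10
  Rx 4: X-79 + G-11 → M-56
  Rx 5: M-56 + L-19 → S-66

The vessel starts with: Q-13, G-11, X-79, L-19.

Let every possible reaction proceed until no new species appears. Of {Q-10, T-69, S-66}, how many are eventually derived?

1

X-79 and G-11 present → M-56 forms (Rx 4).
M-56 and L-19 present → S-66 forms (Rx 5).
Q-10 would need T-69, L-19, and Q-13 (Rx 3), but T-69 never forms.
T-69 would need Q-10, G-11, and L-19 (Rx 1), but Q-10 never forms.
S-66: reached.
Reached: S-66 — 1 of the 3.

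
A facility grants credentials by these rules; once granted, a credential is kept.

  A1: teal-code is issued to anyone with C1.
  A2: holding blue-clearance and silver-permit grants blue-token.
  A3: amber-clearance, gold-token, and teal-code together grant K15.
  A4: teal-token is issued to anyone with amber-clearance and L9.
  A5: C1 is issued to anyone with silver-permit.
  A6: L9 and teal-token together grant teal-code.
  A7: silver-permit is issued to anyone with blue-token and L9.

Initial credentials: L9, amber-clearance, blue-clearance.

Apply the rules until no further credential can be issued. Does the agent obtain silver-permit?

No

silver-permit would need blue-token and L9 (A7), but blue-token is never granted.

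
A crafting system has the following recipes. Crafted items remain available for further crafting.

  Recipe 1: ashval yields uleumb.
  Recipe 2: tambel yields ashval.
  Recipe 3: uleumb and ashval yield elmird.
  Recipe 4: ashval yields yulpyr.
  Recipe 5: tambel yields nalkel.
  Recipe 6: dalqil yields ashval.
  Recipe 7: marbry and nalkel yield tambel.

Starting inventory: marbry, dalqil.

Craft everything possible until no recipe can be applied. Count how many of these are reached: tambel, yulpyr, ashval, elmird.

Using Recipe 6, dalqil makes ashval.
ashval → yulpyr (Recipe 4).
ashval → uleumb (Recipe 1).
uleumb and ashval → elmird (Recipe 3).
tambel would need marbry and nalkel (Recipe 7), but nalkel is never obtained.
yulpyr: reached.
ashval: reached.
elmird: reached.
Reached: yulpyr, ashval, and elmird — 3 of the 4.

3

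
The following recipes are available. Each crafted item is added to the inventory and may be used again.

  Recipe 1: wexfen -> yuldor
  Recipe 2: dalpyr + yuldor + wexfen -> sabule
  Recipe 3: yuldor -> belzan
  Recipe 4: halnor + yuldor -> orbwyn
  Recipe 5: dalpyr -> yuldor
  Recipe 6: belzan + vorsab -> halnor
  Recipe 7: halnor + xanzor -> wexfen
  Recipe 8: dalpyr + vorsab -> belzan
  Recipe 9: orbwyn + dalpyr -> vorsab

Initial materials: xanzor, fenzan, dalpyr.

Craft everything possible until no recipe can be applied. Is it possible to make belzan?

Using Recipe 5, dalpyr makes yuldor.
yuldor -> belzan (Recipe 3).

Yes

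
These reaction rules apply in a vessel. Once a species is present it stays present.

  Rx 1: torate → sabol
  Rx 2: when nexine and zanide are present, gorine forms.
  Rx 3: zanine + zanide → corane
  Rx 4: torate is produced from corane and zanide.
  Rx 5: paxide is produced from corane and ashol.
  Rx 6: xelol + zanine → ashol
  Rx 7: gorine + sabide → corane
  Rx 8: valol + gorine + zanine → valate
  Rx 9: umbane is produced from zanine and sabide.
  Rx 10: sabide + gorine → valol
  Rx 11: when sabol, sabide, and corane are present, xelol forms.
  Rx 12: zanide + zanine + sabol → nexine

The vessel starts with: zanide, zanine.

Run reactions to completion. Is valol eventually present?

valol would need sabide and gorine (Rx 10), but sabide never forms.

No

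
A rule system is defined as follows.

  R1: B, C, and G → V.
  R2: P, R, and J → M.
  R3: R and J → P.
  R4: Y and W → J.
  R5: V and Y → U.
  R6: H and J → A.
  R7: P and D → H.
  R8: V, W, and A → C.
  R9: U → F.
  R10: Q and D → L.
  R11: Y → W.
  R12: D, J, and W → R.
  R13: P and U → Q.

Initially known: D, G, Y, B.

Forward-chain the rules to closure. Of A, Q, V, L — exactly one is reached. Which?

From Y, R11 gives W.
Y and W hold, so J follows (R4).
From D, J, and W, R12 gives R.
From R and J, R3 gives P.
From P and D, R7 gives H.
From H and J, R6 gives A.
Q would need P and U (R13), but U is never established. V would need B, C, and G (R1), but C is never established. L would need Q and D (R10), but Q is never established.

A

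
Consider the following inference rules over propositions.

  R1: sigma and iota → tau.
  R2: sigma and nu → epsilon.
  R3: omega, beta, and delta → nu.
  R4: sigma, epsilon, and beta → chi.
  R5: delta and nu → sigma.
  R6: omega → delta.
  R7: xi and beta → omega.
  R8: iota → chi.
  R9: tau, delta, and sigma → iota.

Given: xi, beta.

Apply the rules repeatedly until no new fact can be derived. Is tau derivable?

tau would need sigma and iota (R1), but iota is never established.

No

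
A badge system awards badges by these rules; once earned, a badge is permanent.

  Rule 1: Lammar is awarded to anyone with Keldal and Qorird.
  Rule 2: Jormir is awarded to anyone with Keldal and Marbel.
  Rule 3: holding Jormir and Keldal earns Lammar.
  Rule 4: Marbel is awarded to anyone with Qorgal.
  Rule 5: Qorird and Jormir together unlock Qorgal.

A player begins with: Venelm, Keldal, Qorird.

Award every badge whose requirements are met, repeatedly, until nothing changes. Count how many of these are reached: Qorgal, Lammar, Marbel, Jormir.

With Keldal and Qorird, Lammar is earned (Rule 1).
Qorgal would need Qorird and Jormir (Rule 5), but Jormir is never earned.
Lammar: reached.
Marbel would need Qorgal (Rule 4), but Qorgal is never earned.
Jormir would need Keldal and Marbel (Rule 2), but Marbel is never earned.
Reached: Lammar — 1 of the 4.

1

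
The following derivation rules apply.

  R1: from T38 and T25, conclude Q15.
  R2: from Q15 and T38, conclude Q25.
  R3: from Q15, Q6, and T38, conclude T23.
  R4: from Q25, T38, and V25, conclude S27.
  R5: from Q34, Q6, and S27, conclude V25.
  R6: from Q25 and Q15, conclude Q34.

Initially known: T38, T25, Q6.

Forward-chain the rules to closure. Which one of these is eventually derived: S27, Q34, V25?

Q34

T38 and T25 hold, so Q15 follows (R1).
Q15 and T38 hold, so Q25 follows (R2).
Q25 and Q15 hold, so Q34 follows (R6).
S27 would need Q25, T38, and V25 (R4), but V25 is never established. V25 would need Q34, Q6, and S27 (R5), but S27 is never established.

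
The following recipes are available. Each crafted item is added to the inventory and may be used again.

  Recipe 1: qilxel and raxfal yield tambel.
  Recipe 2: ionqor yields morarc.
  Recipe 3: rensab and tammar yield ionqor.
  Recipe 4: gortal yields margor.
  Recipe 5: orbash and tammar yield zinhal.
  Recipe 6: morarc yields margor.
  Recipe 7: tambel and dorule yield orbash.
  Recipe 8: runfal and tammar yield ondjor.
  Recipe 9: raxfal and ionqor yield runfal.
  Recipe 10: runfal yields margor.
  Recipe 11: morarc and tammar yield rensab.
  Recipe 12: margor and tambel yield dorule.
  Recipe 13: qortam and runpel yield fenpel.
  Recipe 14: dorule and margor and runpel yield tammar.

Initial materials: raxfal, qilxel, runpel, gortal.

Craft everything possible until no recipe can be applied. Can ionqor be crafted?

ionqor would need rensab and tammar (Recipe 3), but rensab is never obtained.

No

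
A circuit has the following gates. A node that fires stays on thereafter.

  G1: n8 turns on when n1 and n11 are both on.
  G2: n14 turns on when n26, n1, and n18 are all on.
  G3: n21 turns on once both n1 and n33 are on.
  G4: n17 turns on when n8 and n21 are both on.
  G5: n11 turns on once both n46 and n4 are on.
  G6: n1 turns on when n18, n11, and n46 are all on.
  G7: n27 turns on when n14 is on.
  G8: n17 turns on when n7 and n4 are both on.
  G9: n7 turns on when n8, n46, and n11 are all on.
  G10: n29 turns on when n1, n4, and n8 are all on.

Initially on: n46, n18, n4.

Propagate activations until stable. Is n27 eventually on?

n27 would need n14 (G7), but n14 never turns on.

No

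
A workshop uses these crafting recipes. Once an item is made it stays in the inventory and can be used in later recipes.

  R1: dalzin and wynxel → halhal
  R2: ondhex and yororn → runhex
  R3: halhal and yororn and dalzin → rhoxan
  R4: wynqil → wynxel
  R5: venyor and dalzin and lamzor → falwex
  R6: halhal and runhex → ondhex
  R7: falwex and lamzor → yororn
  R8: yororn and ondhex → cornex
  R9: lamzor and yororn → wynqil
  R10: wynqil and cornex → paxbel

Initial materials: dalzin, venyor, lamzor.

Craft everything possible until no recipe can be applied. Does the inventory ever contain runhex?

runhex would need ondhex and yororn (R2), but ondhex is never obtained.

No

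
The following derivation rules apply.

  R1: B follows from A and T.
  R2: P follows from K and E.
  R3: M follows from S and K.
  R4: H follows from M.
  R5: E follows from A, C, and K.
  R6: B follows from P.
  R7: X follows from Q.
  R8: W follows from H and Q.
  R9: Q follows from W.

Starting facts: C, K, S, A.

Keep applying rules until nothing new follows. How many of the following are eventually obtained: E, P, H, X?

3

From S and K, R3 gives M.
From A, C, and K, R5 gives E.
From K and E, R2 gives P.
From M, R4 gives H.
E: reached.
P: reached.
H: reached.
X would need Q (R7), but Q is never established.
Reached: E, P, and H — 3 of the 4.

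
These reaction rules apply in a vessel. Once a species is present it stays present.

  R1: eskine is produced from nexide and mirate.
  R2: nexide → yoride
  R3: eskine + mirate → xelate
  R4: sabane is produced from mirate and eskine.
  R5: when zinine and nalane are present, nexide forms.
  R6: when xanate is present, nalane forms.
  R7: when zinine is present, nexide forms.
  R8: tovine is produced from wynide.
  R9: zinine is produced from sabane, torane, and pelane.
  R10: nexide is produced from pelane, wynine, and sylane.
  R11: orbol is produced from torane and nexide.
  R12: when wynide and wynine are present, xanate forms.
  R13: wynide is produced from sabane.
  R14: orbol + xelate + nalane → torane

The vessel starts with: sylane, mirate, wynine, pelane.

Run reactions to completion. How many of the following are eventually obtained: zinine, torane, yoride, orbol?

1

pelane, wynine, and sylane present → nexide forms (R10).
nexide present → yoride forms (R2).
zinine would need sabane, torane, and pelane (R9), but torane never forms.
torane would need orbol, xelate, and nalane (R14), but orbol never forms.
yoride: reached.
orbol would need torane and nexide (R11), but torane never forms.
Reached: yoride — 1 of the 4.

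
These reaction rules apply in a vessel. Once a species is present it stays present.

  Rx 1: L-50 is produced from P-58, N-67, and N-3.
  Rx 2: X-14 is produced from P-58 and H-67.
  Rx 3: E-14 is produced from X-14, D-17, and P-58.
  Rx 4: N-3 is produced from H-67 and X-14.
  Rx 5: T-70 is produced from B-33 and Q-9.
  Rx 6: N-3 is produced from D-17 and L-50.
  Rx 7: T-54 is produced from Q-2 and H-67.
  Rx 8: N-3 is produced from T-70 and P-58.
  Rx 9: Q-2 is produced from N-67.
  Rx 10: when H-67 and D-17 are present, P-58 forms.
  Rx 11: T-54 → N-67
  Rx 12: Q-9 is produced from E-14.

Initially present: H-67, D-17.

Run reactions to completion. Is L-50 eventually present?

L-50 would need P-58, N-67, and N-3 (Rx 1), but N-67 never forms.

No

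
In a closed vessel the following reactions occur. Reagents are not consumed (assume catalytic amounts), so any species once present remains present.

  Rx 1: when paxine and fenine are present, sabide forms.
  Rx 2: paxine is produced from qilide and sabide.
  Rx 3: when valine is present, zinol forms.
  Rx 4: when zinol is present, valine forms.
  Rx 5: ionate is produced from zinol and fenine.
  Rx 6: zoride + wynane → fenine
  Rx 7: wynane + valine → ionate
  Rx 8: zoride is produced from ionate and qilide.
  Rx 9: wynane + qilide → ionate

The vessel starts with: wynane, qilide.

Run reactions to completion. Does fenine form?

Yes

wynane and qilide present → ionate forms (Rx 9).
ionate and qilide present → zoride forms (Rx 8).
zoride and wynane present → fenine forms (Rx 6).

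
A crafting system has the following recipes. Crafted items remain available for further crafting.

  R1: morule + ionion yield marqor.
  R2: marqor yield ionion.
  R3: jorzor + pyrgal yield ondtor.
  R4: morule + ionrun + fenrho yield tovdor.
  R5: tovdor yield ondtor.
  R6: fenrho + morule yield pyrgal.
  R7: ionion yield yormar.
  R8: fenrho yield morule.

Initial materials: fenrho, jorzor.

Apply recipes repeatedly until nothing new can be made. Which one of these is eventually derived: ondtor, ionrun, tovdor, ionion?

ondtor

Using R8, fenrho makes morule.
Using R6, fenrho and morule make pyrgal.
jorzor + pyrgal → ondtor (R3).
ionion would need marqor (R2), but marqor is never obtained. No rule produces ionrun, and it is not given. tovdor would need morule, ionrun, and fenrho (R4), but ionrun is never obtained.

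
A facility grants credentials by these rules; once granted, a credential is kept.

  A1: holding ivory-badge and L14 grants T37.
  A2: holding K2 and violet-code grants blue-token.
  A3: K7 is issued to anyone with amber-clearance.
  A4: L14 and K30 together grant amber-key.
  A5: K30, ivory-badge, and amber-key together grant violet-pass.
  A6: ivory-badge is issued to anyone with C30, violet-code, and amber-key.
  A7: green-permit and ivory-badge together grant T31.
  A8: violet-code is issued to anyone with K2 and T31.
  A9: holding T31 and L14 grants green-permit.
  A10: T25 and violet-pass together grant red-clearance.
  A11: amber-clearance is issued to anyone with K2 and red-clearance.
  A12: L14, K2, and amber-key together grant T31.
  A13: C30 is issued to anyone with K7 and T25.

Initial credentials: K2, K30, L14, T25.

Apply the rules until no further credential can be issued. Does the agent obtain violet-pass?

No

violet-pass would need K30, ivory-badge, and amber-key (A5), but ivory-badge is never granted.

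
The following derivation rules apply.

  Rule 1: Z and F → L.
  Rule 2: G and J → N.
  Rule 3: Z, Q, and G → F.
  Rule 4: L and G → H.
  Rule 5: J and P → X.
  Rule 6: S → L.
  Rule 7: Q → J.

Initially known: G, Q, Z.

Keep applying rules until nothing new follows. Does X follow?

X would need J and P (Rule 5), but P is never established.

No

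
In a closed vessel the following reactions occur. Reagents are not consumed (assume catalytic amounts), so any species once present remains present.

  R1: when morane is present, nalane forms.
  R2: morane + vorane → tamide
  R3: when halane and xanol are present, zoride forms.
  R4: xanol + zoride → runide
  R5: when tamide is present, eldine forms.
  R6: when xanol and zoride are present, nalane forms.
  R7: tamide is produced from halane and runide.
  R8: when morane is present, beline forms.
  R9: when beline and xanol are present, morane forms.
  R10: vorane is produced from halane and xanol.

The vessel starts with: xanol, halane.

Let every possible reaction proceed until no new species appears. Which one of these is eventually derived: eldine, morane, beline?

eldine

halane and xanol present → zoride forms (R3).
xanol and zoride present → runide forms (R4).
halane and runide present → tamide forms (R7).
tamide present → eldine forms (R5).
beline would need morane (R8), but morane never forms. morane would need beline and xanol (R9), but beline never forms.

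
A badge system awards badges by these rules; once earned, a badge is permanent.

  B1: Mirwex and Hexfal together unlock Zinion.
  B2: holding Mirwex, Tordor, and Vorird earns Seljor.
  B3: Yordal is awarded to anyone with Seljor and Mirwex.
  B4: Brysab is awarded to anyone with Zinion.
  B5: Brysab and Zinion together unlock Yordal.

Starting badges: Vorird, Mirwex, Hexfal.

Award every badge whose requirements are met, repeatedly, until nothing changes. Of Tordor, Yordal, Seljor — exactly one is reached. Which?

Yordal

With Mirwex and Hexfal, Zinion is earned (B1).
With Zinion, Brysab is earned (B4).
With Brysab and Zinion, Yordal is earned (B5).
Seljor would need Mirwex, Tordor, and Vorird (B2), but Tordor is never earned. No rule produces Tordor, and it is not given.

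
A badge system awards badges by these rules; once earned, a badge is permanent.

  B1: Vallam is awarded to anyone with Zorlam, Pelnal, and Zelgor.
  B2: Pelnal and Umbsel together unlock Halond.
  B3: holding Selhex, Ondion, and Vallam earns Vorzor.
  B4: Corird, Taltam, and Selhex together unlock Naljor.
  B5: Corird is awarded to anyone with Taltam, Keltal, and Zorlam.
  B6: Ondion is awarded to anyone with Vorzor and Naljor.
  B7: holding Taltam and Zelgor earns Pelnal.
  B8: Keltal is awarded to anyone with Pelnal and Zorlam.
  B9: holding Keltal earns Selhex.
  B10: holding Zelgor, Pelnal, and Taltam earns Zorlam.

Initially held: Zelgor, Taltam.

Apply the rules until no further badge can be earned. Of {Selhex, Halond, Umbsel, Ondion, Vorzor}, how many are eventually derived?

With Taltam and Zelgor, Pelnal is earned (B7).
With Zelgor, Pelnal, and Taltam, Zorlam is earned (B10).
With Pelnal and Zorlam, Keltal is earned (B8).
With Keltal, Selhex is earned (B9).
Selhex: reached.
Halond would need Pelnal and Umbsel (B2), but Umbsel is never earned.
No rule produces Umbsel, and it is not given.
Ondion would need Vorzor and Naljor (B6), but Vorzor is never earned.
Vorzor would need Selhex, Ondion, and Vallam (B3), but Ondion is never earned.
Reached: Selhex — 1 of the 5.

1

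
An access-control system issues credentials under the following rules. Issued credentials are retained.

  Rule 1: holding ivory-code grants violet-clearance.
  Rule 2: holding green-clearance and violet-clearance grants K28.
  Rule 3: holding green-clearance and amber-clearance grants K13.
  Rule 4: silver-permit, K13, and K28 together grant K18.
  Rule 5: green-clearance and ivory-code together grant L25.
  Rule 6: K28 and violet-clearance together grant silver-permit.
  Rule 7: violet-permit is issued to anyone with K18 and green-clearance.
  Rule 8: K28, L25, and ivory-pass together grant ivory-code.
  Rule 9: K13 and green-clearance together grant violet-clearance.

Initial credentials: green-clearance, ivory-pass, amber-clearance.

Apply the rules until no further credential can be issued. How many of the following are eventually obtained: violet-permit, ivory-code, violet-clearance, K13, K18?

4

Holding green-clearance and amber-clearance grants K13 (Rule 3).
Holding K13 and green-clearance grants violet-clearance (Rule 9).
Holding green-clearance and violet-clearance grants K28 (Rule 2).
Holding K28 and violet-clearance grants silver-permit (Rule 6).
Holding silver-permit, K13, and K28 grants K18 (Rule 4).
Holding K18 and green-clearance grants violet-permit (Rule 7).
violet-permit: reached.
ivory-code would need K28, L25, and ivory-pass (Rule 8), but L25 is never granted.
violet-clearance: reached.
K13: reached.
K18: reached.
Reached: violet-permit, violet-clearance, K13, and K18 — 4 of the 5.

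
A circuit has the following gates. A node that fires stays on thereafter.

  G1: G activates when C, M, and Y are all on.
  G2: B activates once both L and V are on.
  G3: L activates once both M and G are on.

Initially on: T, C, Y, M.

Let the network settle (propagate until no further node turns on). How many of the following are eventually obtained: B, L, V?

G1: C, M, and Y on → G on.
M and G are on, so L activates (G3).
B would need L and V (G2), but V never turns on.
L: reached.
No rule produces V, and it is not given.
Reached: L — 1 of the 3.

1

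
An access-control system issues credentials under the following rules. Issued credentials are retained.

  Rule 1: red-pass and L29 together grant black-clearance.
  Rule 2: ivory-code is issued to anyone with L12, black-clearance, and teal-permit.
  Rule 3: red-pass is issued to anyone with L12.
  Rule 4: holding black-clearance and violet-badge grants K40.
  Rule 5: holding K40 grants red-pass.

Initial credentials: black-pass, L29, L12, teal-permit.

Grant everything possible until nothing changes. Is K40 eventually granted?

No

K40 would need black-clearance and violet-badge (Rule 4), but violet-badge is never granted.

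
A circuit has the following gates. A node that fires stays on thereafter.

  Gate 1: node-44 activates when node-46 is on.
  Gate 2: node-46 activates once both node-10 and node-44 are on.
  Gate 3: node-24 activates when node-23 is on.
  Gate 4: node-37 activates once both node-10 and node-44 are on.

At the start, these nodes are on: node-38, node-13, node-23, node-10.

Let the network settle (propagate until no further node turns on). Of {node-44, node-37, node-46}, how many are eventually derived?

0

node-44 would need node-46 (Gate 1), but node-46 never turns on.
node-37 would need node-10 and node-44 (Gate 4), but node-44 never turns on.
node-46 would need node-10 and node-44 (Gate 2), but node-44 never turns on.
None of the 3 are reached.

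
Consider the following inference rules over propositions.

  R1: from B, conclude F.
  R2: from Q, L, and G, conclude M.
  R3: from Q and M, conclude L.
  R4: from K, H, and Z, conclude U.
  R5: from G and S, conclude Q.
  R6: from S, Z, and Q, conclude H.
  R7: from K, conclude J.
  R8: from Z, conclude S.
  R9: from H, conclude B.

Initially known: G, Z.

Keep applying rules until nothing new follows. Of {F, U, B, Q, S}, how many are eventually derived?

From Z, R8 gives S.
G and S hold, so Q follows (R5).
From S, Z, and Q, R6 gives H.
H holds, so B follows (R9).
From B, R1 gives F.
F: reached.
U would need K, H, and Z (R4), but K is never established.
B: reached.
Q: reached.
S: reached.
Reached: F, B, Q, and S — 4 of the 5.

4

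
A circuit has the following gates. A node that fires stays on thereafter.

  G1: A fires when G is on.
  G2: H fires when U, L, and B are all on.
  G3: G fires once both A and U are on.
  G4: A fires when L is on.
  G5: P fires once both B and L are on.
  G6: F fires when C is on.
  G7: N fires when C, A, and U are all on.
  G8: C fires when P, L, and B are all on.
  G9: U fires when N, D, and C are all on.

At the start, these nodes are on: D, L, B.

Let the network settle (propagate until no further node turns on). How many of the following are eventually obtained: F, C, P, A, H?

4

G4: L on → A on.
G5: B and L on → P on.
P, L, and B are on, so C fires (G8).
G6: C on → F on.
F: reached.
C: reached.
P: reached.
A: reached.
H would need U, L, and B (G2), but U never turns on.
Reached: F, C, P, and A — 4 of the 5.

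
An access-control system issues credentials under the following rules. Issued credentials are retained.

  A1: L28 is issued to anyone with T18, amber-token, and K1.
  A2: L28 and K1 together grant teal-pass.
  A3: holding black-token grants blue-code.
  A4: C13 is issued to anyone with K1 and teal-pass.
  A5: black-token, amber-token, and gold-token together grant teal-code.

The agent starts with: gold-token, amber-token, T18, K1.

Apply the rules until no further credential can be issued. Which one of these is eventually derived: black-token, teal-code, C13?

C13

Holding T18, amber-token, and K1 grants L28 (A1).
Holding L28 and K1 grants teal-pass (A2).
Holding K1 and teal-pass grants C13 (A4).
teal-code would need black-token, amber-token, and gold-token (A5), but black-token is never granted. No rule produces black-token, and it is not given.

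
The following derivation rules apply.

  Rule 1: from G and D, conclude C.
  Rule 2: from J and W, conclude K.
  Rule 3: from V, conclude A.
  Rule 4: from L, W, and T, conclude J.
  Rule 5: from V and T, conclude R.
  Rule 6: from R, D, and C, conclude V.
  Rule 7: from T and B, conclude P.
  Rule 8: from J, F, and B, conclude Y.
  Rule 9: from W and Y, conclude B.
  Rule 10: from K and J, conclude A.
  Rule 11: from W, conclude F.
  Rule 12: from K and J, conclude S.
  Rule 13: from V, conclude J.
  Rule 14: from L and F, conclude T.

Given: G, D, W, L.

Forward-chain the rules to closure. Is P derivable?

P would need T and B (Rule 7), but B is never established.

No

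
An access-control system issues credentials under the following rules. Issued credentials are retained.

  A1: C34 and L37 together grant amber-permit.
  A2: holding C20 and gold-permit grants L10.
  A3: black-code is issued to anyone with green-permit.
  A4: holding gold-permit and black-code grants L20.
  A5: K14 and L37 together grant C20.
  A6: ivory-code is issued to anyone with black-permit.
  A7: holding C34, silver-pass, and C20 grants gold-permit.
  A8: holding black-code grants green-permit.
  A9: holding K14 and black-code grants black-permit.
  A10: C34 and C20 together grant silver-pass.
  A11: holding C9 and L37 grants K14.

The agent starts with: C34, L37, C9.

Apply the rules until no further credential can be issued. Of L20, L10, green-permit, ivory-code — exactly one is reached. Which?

Holding C9 and L37 grants K14 (A11).
Holding K14 and L37 grants C20 (A5).
Holding C34 and C20 grants silver-pass (A10).
Holding C34, silver-pass, and C20 grants gold-permit (A7).
Holding C20 and gold-permit grants L10 (A2).
green-permit would need black-code (A8), but black-code is never granted. L20 would need gold-permit and black-code (A4), but black-code is never granted. ivory-code would need black-permit (A6), but black-permit is never granted.

L10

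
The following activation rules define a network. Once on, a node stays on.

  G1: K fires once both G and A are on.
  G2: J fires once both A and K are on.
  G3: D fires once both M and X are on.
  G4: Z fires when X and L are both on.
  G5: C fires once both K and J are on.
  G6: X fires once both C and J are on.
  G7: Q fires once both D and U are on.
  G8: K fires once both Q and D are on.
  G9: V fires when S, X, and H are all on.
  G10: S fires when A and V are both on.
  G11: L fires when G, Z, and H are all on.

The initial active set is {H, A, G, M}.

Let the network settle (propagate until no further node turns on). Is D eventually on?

Yes

G and A are on, so K fires (G1).
A and K are on, so J fires (G2).
G5: K and J on → C on.
C and J are on, so X fires (G6).
G3: M and X on → D on.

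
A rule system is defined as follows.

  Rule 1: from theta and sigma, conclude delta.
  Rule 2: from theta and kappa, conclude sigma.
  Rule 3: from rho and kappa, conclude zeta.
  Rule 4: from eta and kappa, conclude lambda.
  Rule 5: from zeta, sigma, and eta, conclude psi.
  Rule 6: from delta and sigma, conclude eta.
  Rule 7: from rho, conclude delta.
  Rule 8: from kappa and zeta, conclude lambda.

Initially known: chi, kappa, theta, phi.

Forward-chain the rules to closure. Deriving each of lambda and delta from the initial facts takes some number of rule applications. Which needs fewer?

delta: From theta and kappa, Rule 2 gives sigma. From theta and sigma, Rule 1 gives delta. [2 rule applications]
lambda: theta and kappa hold, so sigma follows (Rule 2). theta and sigma hold, so delta follows (Rule 1). From delta and sigma, Rule 6 gives eta. eta and kappa hold, so lambda follows (Rule 4). [4 rule applications]
delta needs fewer.

delta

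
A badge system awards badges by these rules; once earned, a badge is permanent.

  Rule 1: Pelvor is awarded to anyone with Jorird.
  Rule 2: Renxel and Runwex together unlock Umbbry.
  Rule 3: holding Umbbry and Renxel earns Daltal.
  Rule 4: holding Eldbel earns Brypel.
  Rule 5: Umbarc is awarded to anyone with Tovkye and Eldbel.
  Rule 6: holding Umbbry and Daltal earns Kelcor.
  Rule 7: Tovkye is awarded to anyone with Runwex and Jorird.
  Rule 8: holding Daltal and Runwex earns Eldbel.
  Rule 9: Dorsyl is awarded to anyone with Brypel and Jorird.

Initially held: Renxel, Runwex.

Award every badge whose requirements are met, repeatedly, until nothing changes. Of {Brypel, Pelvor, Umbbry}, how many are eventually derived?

With Renxel and Runwex, Umbbry is earned (Rule 2).
With Umbbry and Renxel, Daltal is earned (Rule 3).
With Daltal and Runwex, Eldbel is earned (Rule 8).
With Eldbel, Brypel is earned (Rule 4).
Brypel: reached.
Pelvor would need Jorird (Rule 1), but Jorird is never earned.
Umbbry: reached.
Reached: Brypel and Umbbry — 2 of the 3.

2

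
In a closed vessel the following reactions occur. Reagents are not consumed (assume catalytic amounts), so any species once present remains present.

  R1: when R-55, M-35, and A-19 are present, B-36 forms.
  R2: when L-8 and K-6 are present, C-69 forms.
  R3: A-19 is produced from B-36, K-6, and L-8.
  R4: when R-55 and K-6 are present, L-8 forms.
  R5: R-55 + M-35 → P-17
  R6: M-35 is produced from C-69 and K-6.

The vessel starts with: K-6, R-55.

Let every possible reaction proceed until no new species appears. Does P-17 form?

Yes

R-55 and K-6 present → L-8 forms (R4).
L-8 and K-6 present → C-69 forms (R2).
C-69 and K-6 present → M-35 forms (R6).
R-55 and M-35 present → P-17 forms (R5).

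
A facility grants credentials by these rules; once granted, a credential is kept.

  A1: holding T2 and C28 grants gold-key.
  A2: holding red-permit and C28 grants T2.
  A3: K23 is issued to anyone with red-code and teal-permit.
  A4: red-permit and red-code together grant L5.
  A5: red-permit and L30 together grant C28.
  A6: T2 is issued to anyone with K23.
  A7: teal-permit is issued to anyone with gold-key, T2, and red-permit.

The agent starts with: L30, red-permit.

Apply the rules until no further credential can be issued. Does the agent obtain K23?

K23 would need red-code and teal-permit (A3), but red-code is never granted.

No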